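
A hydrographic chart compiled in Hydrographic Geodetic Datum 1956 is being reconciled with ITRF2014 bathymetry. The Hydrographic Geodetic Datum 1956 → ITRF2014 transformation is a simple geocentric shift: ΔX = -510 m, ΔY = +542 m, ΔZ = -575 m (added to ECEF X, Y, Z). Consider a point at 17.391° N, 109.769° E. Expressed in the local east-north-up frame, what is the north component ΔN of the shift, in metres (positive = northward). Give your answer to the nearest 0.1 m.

At φ = 17.391°, λ = 109.769°: sin φ = 0.298891, cos φ = 0.954287, sin λ = 0.941064, cos λ = -0.338229.
ΔN = −sin φ cos λ·ΔX − sin φ sin λ·ΔY + cos φ·ΔZ = −(0.298891)(-0.338229)(-510) − (0.298891)(0.941064)(542) + (0.954287)(-575) = -752.72 m.

ΔN = -752.7 m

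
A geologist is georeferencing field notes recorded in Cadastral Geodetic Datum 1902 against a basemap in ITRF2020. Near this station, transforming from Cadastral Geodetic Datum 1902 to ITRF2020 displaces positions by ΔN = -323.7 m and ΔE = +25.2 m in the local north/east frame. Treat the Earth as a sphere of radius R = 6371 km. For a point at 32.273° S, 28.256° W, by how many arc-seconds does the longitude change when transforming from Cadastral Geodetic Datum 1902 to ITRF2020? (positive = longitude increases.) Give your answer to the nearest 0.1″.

Δλ = 1.0″

At latitude -32.273°, cos φ = 0.845514.
One radian of longitude at latitude φ spans R cos φ, so Δλ = ΔE / (R cos φ) = 25.2 / (6371000 × 0.845514) = 4.6781e-06 rad = 0.965″.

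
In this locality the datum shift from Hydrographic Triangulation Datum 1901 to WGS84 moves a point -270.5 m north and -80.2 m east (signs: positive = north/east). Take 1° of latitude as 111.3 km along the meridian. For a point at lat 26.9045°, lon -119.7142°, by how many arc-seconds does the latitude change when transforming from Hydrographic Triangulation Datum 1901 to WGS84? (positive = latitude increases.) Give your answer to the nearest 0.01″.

Δφ = -8.75″

1° of latitude = 111.3 km, so Δφ = -270.5 / 111300 = -0.0024304° = -8.749″.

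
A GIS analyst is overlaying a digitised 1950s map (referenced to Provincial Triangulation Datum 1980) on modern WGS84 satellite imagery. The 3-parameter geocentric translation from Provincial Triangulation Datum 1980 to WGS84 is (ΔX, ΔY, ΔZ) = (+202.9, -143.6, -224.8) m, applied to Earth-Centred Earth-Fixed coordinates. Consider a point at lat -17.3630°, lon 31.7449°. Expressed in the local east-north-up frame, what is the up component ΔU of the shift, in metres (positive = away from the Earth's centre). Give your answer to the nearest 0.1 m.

ΔU = 159.7 m

The local up (radial) axis is (cos φ cos λ, cos φ sin λ, sin φ), giving ΔU = 164.684 − 72.111 + 67.086 = 159.66 m.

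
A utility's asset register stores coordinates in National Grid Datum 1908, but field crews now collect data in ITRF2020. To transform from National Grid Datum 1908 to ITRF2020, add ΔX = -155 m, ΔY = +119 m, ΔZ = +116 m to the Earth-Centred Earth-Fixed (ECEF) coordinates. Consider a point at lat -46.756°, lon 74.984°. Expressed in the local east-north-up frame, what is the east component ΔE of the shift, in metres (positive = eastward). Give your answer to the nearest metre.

ΔE = 181 m

The local east axis at (φ, λ) is (−sin λ, cos λ, 0), so ΔE = −sin(74.984°)·(-155) + cos(74.984°)·119 = 180.54 m.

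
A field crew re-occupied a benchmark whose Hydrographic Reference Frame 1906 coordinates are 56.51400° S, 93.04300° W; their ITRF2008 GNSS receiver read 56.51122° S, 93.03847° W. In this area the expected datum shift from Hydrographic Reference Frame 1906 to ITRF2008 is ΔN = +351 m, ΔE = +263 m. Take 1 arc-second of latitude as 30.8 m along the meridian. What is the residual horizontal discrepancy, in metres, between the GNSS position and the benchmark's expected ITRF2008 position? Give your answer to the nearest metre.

Observed coordinate differences: Δφ = +0.00278°, Δλ = +0.00453°.
Converting to metres (1° lat = 110880 m, cos φ = 0.551733): observed ΔN = 308.2 m, observed ΔE = 277.1 m.
Subtracting the expected shift leaves a residual of 308.2 − (351) = -42.8 m north and 277.1 − (263) = 14.1 m east.
Residual distance = √((-42.8)² + 14.1²) = 45.0 m.

45 m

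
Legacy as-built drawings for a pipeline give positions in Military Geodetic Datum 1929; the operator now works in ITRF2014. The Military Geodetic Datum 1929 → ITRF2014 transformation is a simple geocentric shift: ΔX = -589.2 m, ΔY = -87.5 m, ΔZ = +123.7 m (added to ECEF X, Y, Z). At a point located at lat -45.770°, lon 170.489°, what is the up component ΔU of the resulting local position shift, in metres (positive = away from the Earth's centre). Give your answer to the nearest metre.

The local up (radial) axis is (cos φ cos λ, cos φ sin λ, sin φ), giving ΔU = 405.341 − 10.085 − 88.637 = 306.62 m.

ΔU = 307 m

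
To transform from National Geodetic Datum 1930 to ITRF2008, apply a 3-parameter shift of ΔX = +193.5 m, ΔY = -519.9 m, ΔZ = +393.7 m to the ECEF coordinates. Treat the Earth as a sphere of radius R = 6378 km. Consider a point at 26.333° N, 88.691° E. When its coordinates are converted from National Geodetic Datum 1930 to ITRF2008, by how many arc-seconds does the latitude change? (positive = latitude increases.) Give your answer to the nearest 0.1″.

Δφ = 18.8″

sin φ = 0.443587, cos φ = 0.896231, sin λ = 0.999739, cos λ = 0.022844.
North component: ΔN = −sin φ cos λ·ΔX − sin φ sin λ·ΔY + cos φ·ΔZ = −(0.443587)(0.022844)(193.5) − (0.443587)(0.999739)(-519.9) + (0.896231)(393.7) = 581.45 m.
1° of latitude spans πR/180 = 111317 m, so Δφ = 581.45 / 111317 × 3600 = 18.804″.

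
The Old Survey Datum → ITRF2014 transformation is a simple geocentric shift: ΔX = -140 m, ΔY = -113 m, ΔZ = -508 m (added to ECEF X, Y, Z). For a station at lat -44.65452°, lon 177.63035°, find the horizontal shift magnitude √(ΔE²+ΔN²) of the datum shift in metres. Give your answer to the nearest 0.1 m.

At φ = -44.65452°, λ = 177.63035°: sin φ = -0.702830, cos φ = 0.711358, sin λ = 0.041346, cos λ = -0.999145.
ΔE = −sin λ·ΔX + cos λ·ΔY = −(0.041346)·(-140) + (-0.999145)·(-113) = 118.69 m.
ΔN = −sin φ cos λ·ΔX − sin φ sin λ·ΔY + cos φ·ΔZ = −(-0.702830)(-0.999145)(-140) − (-0.702830)(0.041346)(-113) + (0.711358)(-508) = -266.34 m.
Horizontal magnitude = √(ΔE² + ΔN²) = √(118.69² + (-266.34)²) = 291.59 m.

291.6 m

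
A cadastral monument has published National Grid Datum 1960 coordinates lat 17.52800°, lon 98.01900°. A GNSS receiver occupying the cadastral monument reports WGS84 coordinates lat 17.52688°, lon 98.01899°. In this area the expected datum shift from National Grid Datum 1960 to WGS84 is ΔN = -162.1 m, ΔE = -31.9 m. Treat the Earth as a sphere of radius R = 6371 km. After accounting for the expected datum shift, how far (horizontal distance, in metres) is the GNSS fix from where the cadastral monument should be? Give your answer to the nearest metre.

Observed coordinate differences: Δφ = -0.00112°, Δλ = -0.00001°.
Converting to metres (1° lat = 111195 m, cos φ = 0.953570): observed ΔN = -124.5 m, observed ΔE = -1.1 m.
Subtracting the expected shift leaves a residual of -124.5 − (-162.1) = 37.6 m north and -1.1 − (-31.9) = 30.8 m east.
Residual distance = √(37.6² + 30.8²) = 48.6 m.

49 m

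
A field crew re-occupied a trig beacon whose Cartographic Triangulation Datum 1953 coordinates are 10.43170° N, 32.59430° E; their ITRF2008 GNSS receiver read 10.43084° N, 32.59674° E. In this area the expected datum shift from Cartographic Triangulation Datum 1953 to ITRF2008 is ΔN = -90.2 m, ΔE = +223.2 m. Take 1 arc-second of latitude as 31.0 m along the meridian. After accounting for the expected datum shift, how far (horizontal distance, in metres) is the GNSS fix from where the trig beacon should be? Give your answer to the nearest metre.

Observed coordinate differences: Δφ = -0.00086°, Δλ = +0.00244°.
Converting to metres (1° lat = 111600 m, cos φ = 0.983471): observed ΔN = -96.0 m, observed ΔE = 267.8 m.
Subtracting the expected shift leaves a residual of -96.0 − (-90.2) = -5.8 m north and 267.8 − (223.2) = 44.6 m east.
Residual distance = √((-5.8)² + 44.6²) = 45.0 m.

45 m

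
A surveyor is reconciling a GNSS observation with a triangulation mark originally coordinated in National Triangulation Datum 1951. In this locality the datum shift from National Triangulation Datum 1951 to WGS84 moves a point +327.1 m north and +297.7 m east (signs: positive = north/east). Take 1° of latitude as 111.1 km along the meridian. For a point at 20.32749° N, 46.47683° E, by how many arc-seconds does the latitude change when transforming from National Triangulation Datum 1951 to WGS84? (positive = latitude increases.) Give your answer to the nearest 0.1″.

Δφ = 10.6″

1° of latitude = 111.1 km, so Δφ = 327.1 / 111100 = 0.0029442° = 10.599″.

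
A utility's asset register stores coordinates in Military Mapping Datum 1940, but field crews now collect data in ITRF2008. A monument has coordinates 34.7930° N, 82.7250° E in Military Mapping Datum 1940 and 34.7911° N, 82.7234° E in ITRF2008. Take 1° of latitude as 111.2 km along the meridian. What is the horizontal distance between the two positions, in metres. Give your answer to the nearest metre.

257 m

Δφ = 34.7911° − 34.7930° = -0.0019°; Δλ = 82.7234° − 82.7250° = -0.0016°.
ΔN = Δφ × 111200 = -211.3 m; ΔE = Δλ × 111200 × cos(34.7930°) = -0.0016 × 111200 × 0.821219 = -146.1 m.
Distance = √(ΔE² + ΔN²) = √((-146.1)² + (-211.3)²) = 256.9 m.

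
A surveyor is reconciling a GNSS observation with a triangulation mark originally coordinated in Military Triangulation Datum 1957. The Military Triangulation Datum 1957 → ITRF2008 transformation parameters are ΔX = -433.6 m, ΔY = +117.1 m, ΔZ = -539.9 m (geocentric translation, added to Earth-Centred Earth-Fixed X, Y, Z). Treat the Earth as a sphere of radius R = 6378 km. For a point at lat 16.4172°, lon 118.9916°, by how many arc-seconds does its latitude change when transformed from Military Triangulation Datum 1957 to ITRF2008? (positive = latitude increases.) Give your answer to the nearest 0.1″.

Δφ = -19.6″

sin φ = 0.282629, cos φ = 0.959229, sin λ = 0.874691, cos λ = -0.484681.
North component: ΔN = −sin φ cos λ·ΔX − sin φ sin λ·ΔY + cos φ·ΔZ = −(0.282629)(-0.484681)(-433.6) − (0.282629)(0.874691)(117.1) + (0.959229)(-539.9) = -606.23 m.
1° of latitude spans πR/180 = 111317 m, so Δφ = -606.23 / 111317 × 3600 = -19.606″.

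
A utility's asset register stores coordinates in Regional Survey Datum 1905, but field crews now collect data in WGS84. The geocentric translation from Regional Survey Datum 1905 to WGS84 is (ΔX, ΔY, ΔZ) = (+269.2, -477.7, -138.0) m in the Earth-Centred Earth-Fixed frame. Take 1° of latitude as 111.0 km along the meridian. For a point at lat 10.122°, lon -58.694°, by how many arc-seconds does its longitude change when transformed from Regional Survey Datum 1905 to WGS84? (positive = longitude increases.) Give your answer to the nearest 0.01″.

sin φ = 0.175745, cos φ = 0.984436, sin λ = -0.854404, cos λ = 0.519609.
East component: ΔE = −sin λ·ΔX + cos λ·ΔY = −(-0.854404)(269.2) + (0.519609)(-477.7) = -18.21 m.
1° of latitude spans 111000 m; at latitude φ, 1° of longitude spans that × cos φ = 109272.4 m, so Δλ = -18.21 / 109272.4 × 3600 = -0.600″.

Δλ = -0.60″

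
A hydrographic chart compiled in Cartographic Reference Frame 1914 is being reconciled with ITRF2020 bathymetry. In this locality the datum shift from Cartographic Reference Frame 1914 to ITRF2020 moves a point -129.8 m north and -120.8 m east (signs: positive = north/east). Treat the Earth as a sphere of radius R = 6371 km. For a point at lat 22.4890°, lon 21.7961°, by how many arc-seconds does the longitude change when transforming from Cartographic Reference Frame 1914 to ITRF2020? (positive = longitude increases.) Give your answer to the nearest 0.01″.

Δλ = -4.23″

At latitude 22.4890°, cos φ = 0.923953.
One radian of longitude at latitude φ spans R cos φ, so Δλ = ΔE / (R cos φ) = -120.8 / (6371000 × 0.923953) = -2.0522e-05 rad = -4.233″.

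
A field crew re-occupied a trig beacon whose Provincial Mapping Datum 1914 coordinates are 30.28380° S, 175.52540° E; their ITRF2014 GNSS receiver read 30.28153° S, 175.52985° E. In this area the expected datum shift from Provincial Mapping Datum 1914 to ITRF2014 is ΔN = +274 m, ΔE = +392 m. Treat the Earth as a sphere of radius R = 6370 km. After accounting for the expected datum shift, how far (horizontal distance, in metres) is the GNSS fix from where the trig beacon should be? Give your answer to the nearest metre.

41 m

Observed coordinate differences: Δφ = +0.00227°, Δλ = +0.00445°.
Converting to metres (1° lat = 111177 m, cos φ = 0.863538): observed ΔN = 252.4 m, observed ΔE = 427.2 m.
Subtracting the expected shift leaves a residual of 252.4 − (274) = -21.6 m north and 427.2 − (392) = 35.2 m east.
Residual distance = √((-21.6)² + 35.2²) = 41.3 m.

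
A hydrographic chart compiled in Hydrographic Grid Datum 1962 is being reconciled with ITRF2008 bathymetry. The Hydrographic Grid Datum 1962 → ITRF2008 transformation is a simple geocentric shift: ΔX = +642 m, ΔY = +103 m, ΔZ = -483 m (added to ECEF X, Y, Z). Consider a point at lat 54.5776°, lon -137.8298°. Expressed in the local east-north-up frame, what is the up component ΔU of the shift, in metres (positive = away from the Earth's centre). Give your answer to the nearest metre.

ΔU = -709 m

The local up (radial) axis is (cos φ cos λ, cos φ sin λ, sin φ), giving ΔU = -275.786 − 40.078 − 393.597 = -709.46 m.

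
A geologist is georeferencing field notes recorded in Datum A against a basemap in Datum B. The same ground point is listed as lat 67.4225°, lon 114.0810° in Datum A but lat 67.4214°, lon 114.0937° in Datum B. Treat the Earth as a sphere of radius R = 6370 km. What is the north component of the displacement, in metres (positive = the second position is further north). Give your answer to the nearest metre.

Δφ = 67.4214° − 67.4225° = -0.0011°; Δλ = 114.0937° − 114.0810° = +0.0127°.
1° along a meridian = πR/180 = 111177 m.
ΔN = Δφ × 111177 = -122.3 m; ΔE = Δλ × 111177 × cos(67.4225°) = +0.0127 × 111177 × 0.383933 = 542.1 m.

ΔN = -122 m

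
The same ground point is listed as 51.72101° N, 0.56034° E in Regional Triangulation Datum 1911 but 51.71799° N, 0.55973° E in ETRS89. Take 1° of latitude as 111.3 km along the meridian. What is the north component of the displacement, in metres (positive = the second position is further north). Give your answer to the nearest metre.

ΔN = -336 m

Δφ = 51.71799° − 51.72101° = -0.00302°; Δλ = 0.55973° − 0.56034° = -0.00061°.
ΔN = Δφ × 111300 = -336.1 m; ΔE = Δλ × 111300 × cos(51.72101°) = -0.00061 × 111300 × 0.619491 = -42.1 m.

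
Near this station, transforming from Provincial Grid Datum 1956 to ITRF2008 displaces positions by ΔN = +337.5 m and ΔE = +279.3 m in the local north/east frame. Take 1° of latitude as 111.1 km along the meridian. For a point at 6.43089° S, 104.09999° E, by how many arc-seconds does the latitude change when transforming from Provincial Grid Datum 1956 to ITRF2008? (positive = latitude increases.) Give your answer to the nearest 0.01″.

Δφ = 10.94″

1° of latitude = 111.1 km, so Δφ = 337.5 / 111100 = 0.0030378° = 10.936″.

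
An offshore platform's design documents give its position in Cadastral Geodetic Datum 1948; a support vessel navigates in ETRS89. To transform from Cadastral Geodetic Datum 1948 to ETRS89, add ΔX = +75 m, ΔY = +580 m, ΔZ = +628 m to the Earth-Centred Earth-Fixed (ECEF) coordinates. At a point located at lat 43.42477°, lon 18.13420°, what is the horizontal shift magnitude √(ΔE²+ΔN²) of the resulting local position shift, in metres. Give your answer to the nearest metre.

599 m

At φ = 43.42477°, λ = 18.13420°: sin φ = 0.687402, cos φ = 0.726278, sin λ = 0.311244, cos λ = 0.950330.
ΔE = −sin λ·ΔX + cos λ·ΔY = −(0.311244)·(75) + (0.950330)·(580) = 527.85 m.
ΔN = −sin φ cos λ·ΔX − sin φ sin λ·ΔY + cos φ·ΔZ = −(0.687402)(0.950330)(75) − (0.687402)(0.311244)(580) + (0.726278)(628) = 283.02 m.
Horizontal magnitude = √(ΔE² + ΔN²) = √(527.85² + 283.02²) = 598.93 m.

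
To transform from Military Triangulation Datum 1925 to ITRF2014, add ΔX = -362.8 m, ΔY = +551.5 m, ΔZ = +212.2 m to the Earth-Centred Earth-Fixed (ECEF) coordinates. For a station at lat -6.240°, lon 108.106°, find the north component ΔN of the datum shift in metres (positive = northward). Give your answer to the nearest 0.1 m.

The local north axis is (−sin φ cos λ, −sin φ sin λ, cos φ), giving ΔN = 12.255 + 56.976 + 210.943 = 280.17 m.

ΔN = 280.2 m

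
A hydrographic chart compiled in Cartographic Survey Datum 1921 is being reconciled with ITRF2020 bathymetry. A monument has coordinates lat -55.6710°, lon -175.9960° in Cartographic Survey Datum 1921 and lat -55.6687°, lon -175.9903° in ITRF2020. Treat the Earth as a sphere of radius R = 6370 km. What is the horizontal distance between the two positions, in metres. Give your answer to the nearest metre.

439 m

Δφ = -55.6687° − -55.6710° = +0.0023°; Δλ = -175.9903° − -175.9960° = +0.0057°.
1° along a meridian = πR/180 = 111177 m.
ΔN = Δφ × 111177 = 255.7 m; ΔE = Δλ × 111177 × cos(-55.6710°) = +0.0057 × 111177 × 0.563944 = 357.4 m.
Distance = √(ΔE² + ΔN²) = √(357.4² + 255.7²) = 439.4 m.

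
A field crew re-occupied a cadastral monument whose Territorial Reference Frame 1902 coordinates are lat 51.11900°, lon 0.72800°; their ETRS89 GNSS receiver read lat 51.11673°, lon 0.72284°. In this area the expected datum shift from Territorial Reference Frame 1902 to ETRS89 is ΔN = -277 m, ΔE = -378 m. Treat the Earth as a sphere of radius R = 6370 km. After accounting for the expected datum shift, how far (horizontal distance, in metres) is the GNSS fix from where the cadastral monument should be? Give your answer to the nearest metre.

30 m

Observed coordinate differences: Δφ = -0.00227°, Δλ = -0.00516°.
Converting to metres (1° lat = 111177 m, cos φ = 0.627705): observed ΔN = -252.4 m, observed ΔE = -360.1 m.
Subtracting the expected shift leaves a residual of -252.4 − (-277) = 24.6 m north and -360.1 − (-378) = 17.9 m east.
Residual distance = √(24.6² + 17.9²) = 30.4 m.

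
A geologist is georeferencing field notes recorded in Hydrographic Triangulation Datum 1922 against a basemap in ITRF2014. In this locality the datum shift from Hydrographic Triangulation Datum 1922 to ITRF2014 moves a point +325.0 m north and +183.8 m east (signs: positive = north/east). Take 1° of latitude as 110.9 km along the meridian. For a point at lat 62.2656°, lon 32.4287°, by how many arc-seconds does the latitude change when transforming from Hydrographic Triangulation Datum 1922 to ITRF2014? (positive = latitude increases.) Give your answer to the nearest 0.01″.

1° of latitude = 110.9 km, so Δφ = 325.0 / 110900 = 0.0029306° = 10.550″.

Δφ = 10.55″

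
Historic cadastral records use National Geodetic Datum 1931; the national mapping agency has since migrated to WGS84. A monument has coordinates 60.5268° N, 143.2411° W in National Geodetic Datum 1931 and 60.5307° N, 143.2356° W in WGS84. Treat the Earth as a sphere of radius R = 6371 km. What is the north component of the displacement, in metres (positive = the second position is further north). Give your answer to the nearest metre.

ΔN = 434 m

Δφ = 60.5307° − 60.5268° = +0.0039°; Δλ = -143.2356° − -143.2411° = +0.0055°.
1° along a meridian = πR/180 = 111195 m.
ΔN = Δφ × 111195 = 433.7 m; ΔE = Δλ × 111195 × cos(60.5268°) = +0.0055 × 111195 × 0.492016 = 300.9 m.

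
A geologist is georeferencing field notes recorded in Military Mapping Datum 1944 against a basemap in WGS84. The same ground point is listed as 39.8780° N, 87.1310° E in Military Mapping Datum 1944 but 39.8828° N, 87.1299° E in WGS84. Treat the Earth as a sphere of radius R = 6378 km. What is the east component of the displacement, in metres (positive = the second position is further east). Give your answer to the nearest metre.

ΔE = -94 m

Δφ = 39.8828° − 39.8780° = +0.0048°; Δλ = 87.1299° − 87.1310° = -0.0011°.
1° along a meridian = πR/180 = 111317 m.
ΔN = Δφ × 111317 = 534.3 m; ΔE = Δλ × 111317 × cos(39.8780°) = -0.0011 × 111317 × 0.767411 = -94.0 m.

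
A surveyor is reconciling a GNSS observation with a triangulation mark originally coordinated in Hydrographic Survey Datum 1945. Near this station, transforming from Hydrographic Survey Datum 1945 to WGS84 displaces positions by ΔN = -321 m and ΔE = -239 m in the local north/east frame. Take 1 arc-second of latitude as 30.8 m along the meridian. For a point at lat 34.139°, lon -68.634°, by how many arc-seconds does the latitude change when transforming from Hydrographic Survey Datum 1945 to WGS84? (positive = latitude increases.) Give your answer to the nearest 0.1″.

1″ of latitude = 30.80 m, so Δφ = -321.0 / 30.80 = -10.422″.

Δφ = -10.4″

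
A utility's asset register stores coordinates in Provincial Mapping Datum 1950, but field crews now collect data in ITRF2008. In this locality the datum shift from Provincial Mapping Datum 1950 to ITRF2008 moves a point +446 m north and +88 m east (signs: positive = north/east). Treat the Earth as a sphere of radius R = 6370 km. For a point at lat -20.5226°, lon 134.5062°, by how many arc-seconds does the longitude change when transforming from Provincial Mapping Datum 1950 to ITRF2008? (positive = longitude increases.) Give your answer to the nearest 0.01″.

At latitude -20.5226°, cos φ = 0.936534.
One radian of longitude at latitude φ spans R cos φ, so Δλ = ΔE / (R cos φ) = 88.0 / (6370000 × 0.936534) = 1.4751e-05 rad = 3.043″.

Δλ = 3.04″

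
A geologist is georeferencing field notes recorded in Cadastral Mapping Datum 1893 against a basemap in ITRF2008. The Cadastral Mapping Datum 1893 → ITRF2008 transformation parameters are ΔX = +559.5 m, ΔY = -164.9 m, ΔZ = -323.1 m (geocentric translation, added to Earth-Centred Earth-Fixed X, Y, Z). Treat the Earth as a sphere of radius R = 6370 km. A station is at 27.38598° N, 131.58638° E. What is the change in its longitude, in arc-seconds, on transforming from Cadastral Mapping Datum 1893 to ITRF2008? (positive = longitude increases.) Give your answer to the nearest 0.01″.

Δλ = -11.27″

sin φ = 0.459983, cos φ = 0.887928, sin λ = 0.747956, cos λ = -0.663748.
East component: ΔE = −sin λ·ΔX + cos λ·ΔY = −(0.747956)(559.5) + (-0.663748)(-164.9) = -309.03 m.
1° of latitude spans πR/180 = 111177 m; at latitude φ, 1° of longitude spans that × cos φ = 98717.6 m, so Δλ = -309.03 / 98717.6 × 3600 = -11.270″.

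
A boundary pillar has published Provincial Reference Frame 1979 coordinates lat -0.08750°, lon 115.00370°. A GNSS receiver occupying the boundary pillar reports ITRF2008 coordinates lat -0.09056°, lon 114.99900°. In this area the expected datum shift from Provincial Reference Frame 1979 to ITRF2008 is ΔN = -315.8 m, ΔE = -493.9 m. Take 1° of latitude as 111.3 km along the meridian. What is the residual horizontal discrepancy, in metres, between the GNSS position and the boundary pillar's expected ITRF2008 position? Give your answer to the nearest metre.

38 m

Observed coordinate differences: Δφ = -0.00306°, Δλ = -0.00470°.
Converting to metres (1° lat = 111300 m, cos φ = 0.999999): observed ΔN = -340.6 m, observed ΔE = -523.1 m.
Subtracting the expected shift leaves a residual of -340.6 − (-315.8) = -24.8 m north and -523.1 − (-493.9) = -29.2 m east.
Residual distance = √((-24.8)² + (-29.2)²) = 38.3 m.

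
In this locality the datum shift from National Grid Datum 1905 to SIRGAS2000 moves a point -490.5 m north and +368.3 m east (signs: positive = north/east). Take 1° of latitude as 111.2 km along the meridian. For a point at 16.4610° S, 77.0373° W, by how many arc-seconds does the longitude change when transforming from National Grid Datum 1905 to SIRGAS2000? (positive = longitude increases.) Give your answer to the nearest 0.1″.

At latitude -16.4610°, cos φ = 0.959013.
1° of longitude at this latitude = 111.2 × cos φ = 106.64 km, so Δλ = 368.3 / 106642.2 = 0.0034536° = 12.433″.

Δλ = 12.4″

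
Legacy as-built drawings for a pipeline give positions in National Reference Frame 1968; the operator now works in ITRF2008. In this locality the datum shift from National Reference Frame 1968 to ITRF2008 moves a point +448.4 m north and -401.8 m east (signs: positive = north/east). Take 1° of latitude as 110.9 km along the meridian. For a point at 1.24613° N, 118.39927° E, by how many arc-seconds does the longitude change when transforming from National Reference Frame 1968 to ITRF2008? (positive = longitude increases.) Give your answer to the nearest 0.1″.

At latitude 1.24613°, cos φ = 0.999763.
1° of longitude at this latitude = 110.9 × cos φ = 110.87 km, so Δλ = -401.8 / 110873.8 = -0.0036239° = -13.046″.

Δλ = -13.0″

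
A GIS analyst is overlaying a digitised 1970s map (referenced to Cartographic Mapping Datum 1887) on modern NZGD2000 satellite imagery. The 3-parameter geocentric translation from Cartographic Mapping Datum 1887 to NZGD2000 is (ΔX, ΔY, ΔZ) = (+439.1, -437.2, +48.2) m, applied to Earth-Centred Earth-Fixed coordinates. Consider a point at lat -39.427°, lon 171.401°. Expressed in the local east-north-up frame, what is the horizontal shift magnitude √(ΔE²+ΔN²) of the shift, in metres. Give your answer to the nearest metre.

461 m

At φ = -39.427°, λ = 171.401°: sin φ = -0.635095, cos φ = 0.772434, sin λ = 0.149518, cos λ = -0.988759.
ΔE = −sin λ·ΔX + cos λ·ΔY = −(0.149518)·(439.1) + (-0.988759)·(-437.2) = 366.63 m.
ΔN = −sin φ cos λ·ΔX − sin φ sin λ·ΔY + cos φ·ΔZ = −(-0.635095)(-0.988759)(439.1) − (-0.635095)(0.149518)(-437.2) + (0.772434)(48.2) = -280.02 m.
Horizontal magnitude = √(ΔE² + ΔN²) = √(366.63² + (-280.02)²) = 461.34 m.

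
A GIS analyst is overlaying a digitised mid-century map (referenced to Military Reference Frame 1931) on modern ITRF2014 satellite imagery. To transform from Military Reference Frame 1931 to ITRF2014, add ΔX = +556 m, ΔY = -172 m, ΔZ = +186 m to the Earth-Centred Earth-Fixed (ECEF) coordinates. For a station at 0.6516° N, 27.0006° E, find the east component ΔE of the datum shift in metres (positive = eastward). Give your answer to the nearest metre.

The local east axis at (φ, λ) is (−sin λ, cos λ, 0), so ΔE = −sin(27.0006°)·556 + cos(27.0006°)·(-172) = -405.68 m.

ΔE = -406 m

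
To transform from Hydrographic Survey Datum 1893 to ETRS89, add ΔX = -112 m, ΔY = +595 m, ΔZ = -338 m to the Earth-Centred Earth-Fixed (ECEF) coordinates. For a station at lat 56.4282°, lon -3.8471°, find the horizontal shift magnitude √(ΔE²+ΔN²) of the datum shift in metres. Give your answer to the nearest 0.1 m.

589.3 m

At φ = 56.4282°, λ = -3.8471°: sin φ = 0.833194, cos φ = 0.552982, sin λ = -0.067094, cos λ = 0.997747.
ΔE = −sin λ·ΔX + cos λ·ΔY = −(-0.067094)·(-112) + (0.997747)·(595) = 586.14 m.
ΔN = −sin φ cos λ·ΔX − sin φ sin λ·ΔY + cos φ·ΔZ = −(0.833194)(0.997747)(-112) − (0.833194)(-0.067094)(595) + (0.552982)(-338) = -60.54 m.
Horizontal magnitude = √(ΔE² + ΔN²) = √(586.14² + (-60.54)²) = 589.26 m.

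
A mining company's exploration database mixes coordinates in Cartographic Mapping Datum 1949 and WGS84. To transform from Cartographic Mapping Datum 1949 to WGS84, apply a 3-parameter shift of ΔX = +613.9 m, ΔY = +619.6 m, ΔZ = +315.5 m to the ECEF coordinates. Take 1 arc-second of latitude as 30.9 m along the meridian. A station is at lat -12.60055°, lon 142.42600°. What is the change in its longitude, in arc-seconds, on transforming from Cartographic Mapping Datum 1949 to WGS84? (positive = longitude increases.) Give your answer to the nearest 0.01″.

sin φ = -0.218153, cos φ = 0.975915, sin λ = 0.609786, cos λ = -0.792566.
East component: ΔE = −sin λ·ΔX + cos λ·ΔY = −(0.609786)(613.9) + (-0.792566)(619.6) = -865.42 m.
1° of latitude spans 3600 × 30.90 = 111240 m; at latitude φ, 1° of longitude spans that × cos φ = 108560.7 m, so Δλ = -865.42 / 108560.7 × 3600 = -28.698″.

Δλ = -28.70″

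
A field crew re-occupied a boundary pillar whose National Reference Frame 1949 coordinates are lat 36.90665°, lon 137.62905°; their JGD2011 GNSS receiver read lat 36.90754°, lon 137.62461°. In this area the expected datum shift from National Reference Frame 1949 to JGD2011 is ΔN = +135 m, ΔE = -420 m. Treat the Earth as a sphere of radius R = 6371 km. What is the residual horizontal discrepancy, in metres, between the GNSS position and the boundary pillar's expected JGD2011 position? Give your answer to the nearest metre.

Observed coordinate differences: Δφ = +0.00089°, Δλ = -0.00444°.
Converting to metres (1° lat = 111195 m, cos φ = 0.799615): observed ΔN = 99.0 m, observed ΔE = -394.8 m.
Subtracting the expected shift leaves a residual of 99.0 − (135) = -36.0 m north and -394.8 − (-420) = 25.2 m east.
Residual distance = √((-36.0)² + 25.2²) = 44.0 m.

44 m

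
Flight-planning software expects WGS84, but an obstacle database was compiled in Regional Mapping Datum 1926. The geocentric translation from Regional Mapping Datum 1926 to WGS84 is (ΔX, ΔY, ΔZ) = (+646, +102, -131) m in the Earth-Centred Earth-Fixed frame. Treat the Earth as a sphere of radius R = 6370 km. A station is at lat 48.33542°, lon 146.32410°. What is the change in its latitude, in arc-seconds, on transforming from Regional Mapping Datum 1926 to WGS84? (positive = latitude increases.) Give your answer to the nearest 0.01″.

Δφ = 8.82″

sin φ = 0.747049, cos φ = 0.664769, sin λ = 0.554494, cos λ = -0.832187.
North component: ΔN = −sin φ cos λ·ΔX − sin φ sin λ·ΔY + cos φ·ΔZ = −(0.747049)(-0.832187)(646) − (0.747049)(0.554494)(102) + (0.664769)(-131) = 272.27 m.
1° of latitude spans πR/180 = 111177 m, so Δφ = 272.27 / 111177 × 3600 = 8.816″.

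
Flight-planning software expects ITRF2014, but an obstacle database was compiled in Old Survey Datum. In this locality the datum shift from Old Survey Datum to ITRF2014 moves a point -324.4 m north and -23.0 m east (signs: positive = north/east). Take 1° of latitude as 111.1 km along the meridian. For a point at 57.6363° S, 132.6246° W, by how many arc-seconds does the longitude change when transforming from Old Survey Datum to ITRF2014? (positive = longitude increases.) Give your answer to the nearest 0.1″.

Δλ = -1.4″

At latitude -57.6363°, cos φ = 0.535292.
1° of longitude at this latitude = 111.1 × cos φ = 59.47 km, so Δλ = -23.0 / 59470.9 = -0.0003867° = -1.392″.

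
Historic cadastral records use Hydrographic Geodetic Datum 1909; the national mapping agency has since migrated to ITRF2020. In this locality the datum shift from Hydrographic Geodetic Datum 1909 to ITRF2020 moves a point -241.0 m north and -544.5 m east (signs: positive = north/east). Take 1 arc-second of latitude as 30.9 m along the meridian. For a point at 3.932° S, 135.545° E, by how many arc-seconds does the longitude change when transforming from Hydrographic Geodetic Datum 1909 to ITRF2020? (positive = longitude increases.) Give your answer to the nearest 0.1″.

At latitude -3.932°, cos φ = 0.997646.
1″ of longitude at this latitude = 30.90 × cos φ = 30.8273 m, so Δλ = -544.5 / 30.8273 = -17.663″.

Δλ = -17.7″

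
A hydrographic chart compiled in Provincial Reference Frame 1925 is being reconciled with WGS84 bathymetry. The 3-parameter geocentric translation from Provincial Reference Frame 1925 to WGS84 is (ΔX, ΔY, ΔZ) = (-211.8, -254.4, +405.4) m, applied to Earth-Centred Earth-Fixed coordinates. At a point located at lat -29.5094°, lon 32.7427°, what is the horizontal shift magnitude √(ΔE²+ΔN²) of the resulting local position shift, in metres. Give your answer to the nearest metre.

221 m

At φ = -29.5094°, λ = 32.7427°: sin φ = -0.492566, cos φ = 0.870275, sin λ = 0.540867, cos λ = 0.841108.
ΔE = −sin λ·ΔX + cos λ·ΔY = −(0.540867)·(-211.8) + (0.841108)·(-254.4) = -99.42 m.
ΔN = −sin φ cos λ·ΔX − sin φ sin λ·ΔY + cos φ·ΔZ = −(-0.492566)(0.841108)(-211.8) − (-0.492566)(0.540867)(-254.4) + (0.870275)(405.4) = 197.28 m.
Horizontal magnitude = √(ΔE² + ΔN²) = √((-99.42)² + 197.28²) = 220.92 m.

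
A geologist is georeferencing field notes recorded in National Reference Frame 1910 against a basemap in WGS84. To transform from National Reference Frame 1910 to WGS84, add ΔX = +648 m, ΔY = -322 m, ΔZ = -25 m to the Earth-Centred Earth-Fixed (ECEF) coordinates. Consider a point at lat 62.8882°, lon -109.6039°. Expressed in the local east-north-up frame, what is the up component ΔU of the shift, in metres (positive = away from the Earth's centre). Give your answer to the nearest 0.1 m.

The local up (radial) axis is (cos φ cos λ, cos φ sin λ, sin φ), giving ΔU = -99.082 + 138.238 − 22.253 = 16.90 m.

ΔU = 16.9 m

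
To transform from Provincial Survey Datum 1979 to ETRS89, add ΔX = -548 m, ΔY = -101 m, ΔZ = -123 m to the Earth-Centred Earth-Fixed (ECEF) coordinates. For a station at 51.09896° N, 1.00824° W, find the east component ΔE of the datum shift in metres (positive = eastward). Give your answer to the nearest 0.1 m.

ΔE = -110.6 m

At φ = 51.09896°, λ = -1.00824°: sin φ = 0.778232, cos φ = 0.627977, sin λ = -0.017596, cos λ = 0.999845.
ΔE = −sin λ·ΔX + cos λ·ΔY = −(-0.017596)·(-548) + (0.999845)·(-101) = -110.63 m.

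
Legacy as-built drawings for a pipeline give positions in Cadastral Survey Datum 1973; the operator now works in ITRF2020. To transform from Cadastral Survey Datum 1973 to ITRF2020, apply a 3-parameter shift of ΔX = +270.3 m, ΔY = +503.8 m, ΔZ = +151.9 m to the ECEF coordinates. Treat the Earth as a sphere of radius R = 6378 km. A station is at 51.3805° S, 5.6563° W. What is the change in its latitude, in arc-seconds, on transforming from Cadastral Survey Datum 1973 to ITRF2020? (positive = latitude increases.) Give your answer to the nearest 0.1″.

Δφ = 8.6″

sin φ = -0.781308, cos φ = 0.624146, sin λ = -0.098561, cos λ = 0.995131.
North component: ΔN = −sin φ cos λ·ΔX − sin φ sin λ·ΔY + cos φ·ΔZ = −(-0.781308)(0.995131)(270.3) − (-0.781308)(-0.098561)(503.8) + (0.624146)(151.9) = 266.17 m.
1° of latitude spans πR/180 = 111317 m, so Δφ = 266.17 / 111317 × 3600 = 8.608″.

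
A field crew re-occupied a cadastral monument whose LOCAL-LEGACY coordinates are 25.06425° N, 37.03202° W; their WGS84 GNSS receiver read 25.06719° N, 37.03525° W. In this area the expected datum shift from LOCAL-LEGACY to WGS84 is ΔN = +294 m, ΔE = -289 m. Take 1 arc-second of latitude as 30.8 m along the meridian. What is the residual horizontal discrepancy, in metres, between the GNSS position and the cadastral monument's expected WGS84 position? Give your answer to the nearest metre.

Observed coordinate differences: Δφ = +0.00294°, Δλ = -0.00323°.
Converting to metres (1° lat = 110880 m, cos φ = 0.905833): observed ΔN = 326.0 m, observed ΔE = -324.4 m.
Subtracting the expected shift leaves a residual of 326.0 − (294) = 32.0 m north and -324.4 − (-289) = -35.4 m east.
Residual distance = √(32.0² + (-35.4)²) = 47.7 m.

48 m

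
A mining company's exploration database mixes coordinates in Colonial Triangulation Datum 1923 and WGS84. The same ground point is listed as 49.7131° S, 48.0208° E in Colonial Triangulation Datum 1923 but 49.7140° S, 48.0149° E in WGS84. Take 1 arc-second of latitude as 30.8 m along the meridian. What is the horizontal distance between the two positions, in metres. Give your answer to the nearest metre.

Δφ = -49.7140° − -49.7131° = -0.0009°; Δλ = 48.0149° − 48.0208° = -0.0059°.
1° of latitude = 3600 × 30.80 = 110880 m.
ΔN = Δφ × 110880 = -99.8 m; ΔE = Δλ × 110880 × cos(-49.7131°) = -0.0059 × 110880 × 0.646615 = -423.0 m.
Distance = √(ΔE² + ΔN²) = √((-423.0)² + (-99.8)²) = 434.6 m.

435 m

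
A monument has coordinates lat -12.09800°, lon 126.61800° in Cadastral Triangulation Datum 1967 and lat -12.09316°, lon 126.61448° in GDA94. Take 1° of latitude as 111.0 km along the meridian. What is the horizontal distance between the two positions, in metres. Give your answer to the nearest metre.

Δφ = -12.09316° − -12.09800° = +0.00484°; Δλ = 126.61448° − 126.61800° = -0.00352°.
ΔN = Δφ × 111000 = 537.2 m; ΔE = Δλ × 111000 × cos(-12.09800°) = -0.00352 × 111000 × 0.977791 = -382.0 m.
Distance = √(ΔE² + ΔN²) = √((-382.0)² + 537.2²) = 659.2 m.

659 m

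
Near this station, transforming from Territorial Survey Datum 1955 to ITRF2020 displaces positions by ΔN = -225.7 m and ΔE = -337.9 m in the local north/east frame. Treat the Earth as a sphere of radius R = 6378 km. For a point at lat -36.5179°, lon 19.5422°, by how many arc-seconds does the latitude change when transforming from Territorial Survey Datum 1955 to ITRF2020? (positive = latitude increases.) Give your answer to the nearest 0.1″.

On a sphere of radius R, 1 rad of latitude = R, so Δφ = ΔN / R = -225.7 / 6378000 = -3.5387e-05 rad = -7.299″.

Δφ = -7.3″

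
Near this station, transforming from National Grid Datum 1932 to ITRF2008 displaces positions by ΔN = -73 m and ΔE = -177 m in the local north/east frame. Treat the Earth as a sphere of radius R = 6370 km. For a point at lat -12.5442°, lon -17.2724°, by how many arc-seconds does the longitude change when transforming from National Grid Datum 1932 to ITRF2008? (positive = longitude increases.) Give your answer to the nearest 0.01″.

At latitude -12.5442°, cos φ = 0.976129.
One radian of longitude at latitude φ spans R cos φ, so Δλ = ΔE / (R cos φ) = -177.0 / (6370000 × 0.976129) = -2.8466e-05 rad = -5.872″.

Δλ = -5.87″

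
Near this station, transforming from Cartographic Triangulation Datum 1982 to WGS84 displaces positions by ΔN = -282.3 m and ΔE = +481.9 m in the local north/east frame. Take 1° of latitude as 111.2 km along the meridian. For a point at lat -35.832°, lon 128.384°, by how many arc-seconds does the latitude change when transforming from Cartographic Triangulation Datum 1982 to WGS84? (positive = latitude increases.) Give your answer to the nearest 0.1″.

1° of latitude = 111.2 km, so Δφ = -282.3 / 111200 = -0.0025387° = -9.139″.

Δφ = -9.1″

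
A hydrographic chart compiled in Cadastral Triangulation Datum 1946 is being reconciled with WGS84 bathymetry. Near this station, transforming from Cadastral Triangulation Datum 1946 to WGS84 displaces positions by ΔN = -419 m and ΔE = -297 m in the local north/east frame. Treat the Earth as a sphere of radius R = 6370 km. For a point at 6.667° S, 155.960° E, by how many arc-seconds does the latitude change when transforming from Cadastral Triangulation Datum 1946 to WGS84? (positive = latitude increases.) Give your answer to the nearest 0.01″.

Δφ = -13.57″

On a sphere of radius R, 1 rad of latitude = R, so Δφ = ΔN / R = -419.0 / 6370000 = -6.5777e-05 rad = -13.567″.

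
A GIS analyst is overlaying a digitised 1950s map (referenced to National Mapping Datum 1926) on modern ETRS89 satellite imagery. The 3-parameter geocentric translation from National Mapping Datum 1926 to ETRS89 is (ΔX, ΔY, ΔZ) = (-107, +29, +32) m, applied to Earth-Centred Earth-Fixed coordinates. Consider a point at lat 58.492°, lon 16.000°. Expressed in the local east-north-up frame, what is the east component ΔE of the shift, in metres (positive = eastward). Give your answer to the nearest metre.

ΔE = 57 m

At φ = 58.492°, λ = 16.000°: sin φ = 0.852567, cos φ = 0.522618, sin λ = 0.275637, cos λ = 0.961262.
ΔE = −sin λ·ΔX + cos λ·ΔY = −(0.275637)·(-107) + (0.961262)·(29) = 57.37 m.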